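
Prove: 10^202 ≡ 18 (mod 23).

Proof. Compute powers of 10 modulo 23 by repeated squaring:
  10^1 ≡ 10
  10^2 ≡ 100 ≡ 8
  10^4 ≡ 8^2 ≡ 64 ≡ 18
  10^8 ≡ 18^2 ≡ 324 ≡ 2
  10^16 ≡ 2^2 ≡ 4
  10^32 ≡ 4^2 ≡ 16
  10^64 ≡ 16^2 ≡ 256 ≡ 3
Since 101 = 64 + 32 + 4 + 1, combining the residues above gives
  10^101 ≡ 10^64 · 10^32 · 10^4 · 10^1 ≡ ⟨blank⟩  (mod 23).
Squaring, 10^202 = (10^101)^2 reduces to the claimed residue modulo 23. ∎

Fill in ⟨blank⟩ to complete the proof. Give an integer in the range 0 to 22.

Multiply the listed residues: 3 · 16 · 18 · 10 = 48 → 864 → 8640.
Reducing modulo 23: 8640 = 375·23 + 15, so 10^101 ≡ 15.

15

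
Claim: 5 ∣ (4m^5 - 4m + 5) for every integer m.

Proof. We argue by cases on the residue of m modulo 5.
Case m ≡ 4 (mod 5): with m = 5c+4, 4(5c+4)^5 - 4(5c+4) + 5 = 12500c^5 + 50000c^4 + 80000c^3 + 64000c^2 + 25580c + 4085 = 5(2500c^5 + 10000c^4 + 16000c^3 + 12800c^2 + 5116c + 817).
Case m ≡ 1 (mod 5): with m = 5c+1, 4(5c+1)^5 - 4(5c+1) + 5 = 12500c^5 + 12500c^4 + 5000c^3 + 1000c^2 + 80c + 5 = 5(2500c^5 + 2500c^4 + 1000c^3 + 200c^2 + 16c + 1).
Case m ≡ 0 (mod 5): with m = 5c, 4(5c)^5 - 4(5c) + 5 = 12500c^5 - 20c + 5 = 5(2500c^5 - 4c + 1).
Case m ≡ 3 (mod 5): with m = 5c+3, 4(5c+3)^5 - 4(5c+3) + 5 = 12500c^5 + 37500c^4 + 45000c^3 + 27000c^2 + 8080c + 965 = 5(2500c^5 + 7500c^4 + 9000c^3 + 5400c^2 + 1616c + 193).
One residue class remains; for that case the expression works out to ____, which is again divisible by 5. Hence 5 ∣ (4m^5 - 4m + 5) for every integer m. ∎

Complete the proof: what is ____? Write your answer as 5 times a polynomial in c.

The residues treated are {4, 1, 0, 3}, so the missing case is m ≡ 2 (mod 5); write m = 5c+2.
Then 4(5c+2)^5 - 4(5c+2) + 5 = 12500c^5 + 25000c^4 + 20000c^3 + 8000c^2 + 1580c + 125 = 5(2500c^5 + 5000c^4 + 4000c^3 + 1600c^2 + 316c + 25).

5(2500c^5 + 5000c^4 + 4000c^3 + 1600c^2 + 316c + 25)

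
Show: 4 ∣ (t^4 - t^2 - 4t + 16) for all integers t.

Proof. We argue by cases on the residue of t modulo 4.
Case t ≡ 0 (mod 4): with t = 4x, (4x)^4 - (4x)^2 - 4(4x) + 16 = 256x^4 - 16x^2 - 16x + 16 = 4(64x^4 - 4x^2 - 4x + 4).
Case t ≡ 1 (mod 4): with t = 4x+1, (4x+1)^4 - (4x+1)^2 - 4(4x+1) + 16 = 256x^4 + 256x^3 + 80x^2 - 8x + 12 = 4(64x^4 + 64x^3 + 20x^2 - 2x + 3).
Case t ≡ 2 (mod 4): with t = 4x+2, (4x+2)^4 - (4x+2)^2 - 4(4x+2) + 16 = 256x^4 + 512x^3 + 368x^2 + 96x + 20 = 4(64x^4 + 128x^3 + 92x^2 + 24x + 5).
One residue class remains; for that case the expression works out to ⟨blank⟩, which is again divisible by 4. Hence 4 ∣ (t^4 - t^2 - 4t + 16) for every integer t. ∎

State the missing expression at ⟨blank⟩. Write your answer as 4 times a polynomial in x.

The residues treated are {0, 1, 2}, so the missing case is t ≡ 3 (mod 4); write t = 4x+3.
Then (4x+3)^4 - (4x+3)^2 - 4(4x+3) + 16 = 256x^4 + 768x^3 + 848x^2 + 392x + 76 = 4(64x^4 + 192x^3 + 212x^2 + 98x + 19).

4(64x^4 + 192x^3 + 212x^2 + 98x + 19)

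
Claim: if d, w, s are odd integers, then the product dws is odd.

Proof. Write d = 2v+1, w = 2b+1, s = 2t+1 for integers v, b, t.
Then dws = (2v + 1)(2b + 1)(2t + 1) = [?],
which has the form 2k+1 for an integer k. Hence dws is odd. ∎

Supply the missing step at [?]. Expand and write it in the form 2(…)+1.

2(4btv + 2bt + 2bv + b + 2tv + t + v) + 1

Expanding: (2v + 1)(2b + 1)(2t + 1) = 8btv + 4bt + 4bv + 2b + 4tv + 2t + 2v + 1.
Every term except the constant is even, so this is 2(4btv + 2bt + 2bv + b + 2tv + t + v) + 1,
and 4btv + 2bt + 2bv + b + 2tv + t + v ∈ ℤ gives the required form.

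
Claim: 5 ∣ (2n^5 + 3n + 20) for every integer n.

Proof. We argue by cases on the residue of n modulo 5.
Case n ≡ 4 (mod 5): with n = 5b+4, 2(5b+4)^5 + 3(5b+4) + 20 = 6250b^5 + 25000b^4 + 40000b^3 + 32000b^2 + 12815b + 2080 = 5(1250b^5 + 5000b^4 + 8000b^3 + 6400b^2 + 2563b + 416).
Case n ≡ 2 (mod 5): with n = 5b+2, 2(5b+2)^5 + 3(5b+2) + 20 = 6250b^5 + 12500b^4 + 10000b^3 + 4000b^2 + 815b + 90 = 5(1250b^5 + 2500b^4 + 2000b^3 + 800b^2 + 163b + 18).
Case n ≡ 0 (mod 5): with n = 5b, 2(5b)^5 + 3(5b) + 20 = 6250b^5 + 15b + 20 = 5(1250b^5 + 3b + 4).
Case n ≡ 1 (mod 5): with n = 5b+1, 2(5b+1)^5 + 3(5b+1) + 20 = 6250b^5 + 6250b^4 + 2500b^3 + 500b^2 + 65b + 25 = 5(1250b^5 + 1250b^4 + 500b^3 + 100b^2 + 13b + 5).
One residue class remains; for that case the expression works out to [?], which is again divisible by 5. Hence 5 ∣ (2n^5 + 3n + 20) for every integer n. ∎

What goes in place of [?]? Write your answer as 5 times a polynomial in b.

5(1250b^5 + 3750b^4 + 4500b^3 + 2700b^2 + 813b + 103)

Only n ≡ 3 (mod 5) is unaccounted for. Put n = 5b+3:
2(5b+3)^5 + 3(5b+3) + 20 expands to 6250b^5 + 18750b^4 + 22500b^3 + 13500b^2 + 4065b + 515,
and factoring out 5 leaves 5(1250b^5 + 3750b^4 + 4500b^3 + 2700b^2 + 813b + 103).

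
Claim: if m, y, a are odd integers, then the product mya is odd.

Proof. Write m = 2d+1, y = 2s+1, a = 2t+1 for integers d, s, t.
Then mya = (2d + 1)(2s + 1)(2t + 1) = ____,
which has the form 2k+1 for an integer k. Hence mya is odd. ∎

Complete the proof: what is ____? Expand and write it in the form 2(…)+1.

2(4dst + 2ds + 2dt + d + 2st + s + t) + 1

Expanding: (2d + 1)(2s + 1)(2t + 1) = 8dst + 4ds + 4dt + 2d + 4st + 2s + 2t + 1.
Every term except the constant is even, so this is 2(4dst + 2ds + 2dt + d + 2st + s + t) + 1,
and 4dst + 2ds + 2dt + d + 2st + s + t ∈ ℤ gives the required form.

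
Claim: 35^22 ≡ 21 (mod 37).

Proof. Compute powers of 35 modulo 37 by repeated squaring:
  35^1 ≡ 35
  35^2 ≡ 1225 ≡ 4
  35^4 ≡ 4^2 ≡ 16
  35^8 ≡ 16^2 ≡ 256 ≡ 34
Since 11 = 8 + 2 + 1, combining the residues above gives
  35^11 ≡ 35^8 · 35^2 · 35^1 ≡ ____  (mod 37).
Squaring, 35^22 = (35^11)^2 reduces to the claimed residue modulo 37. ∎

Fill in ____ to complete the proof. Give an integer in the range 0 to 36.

24

Multiply the listed residues: 34 · 4 · 35 = 136 → 4760.
Reducing modulo 37: 4760 = 128·37 + 24, so 35^11 ≡ 24.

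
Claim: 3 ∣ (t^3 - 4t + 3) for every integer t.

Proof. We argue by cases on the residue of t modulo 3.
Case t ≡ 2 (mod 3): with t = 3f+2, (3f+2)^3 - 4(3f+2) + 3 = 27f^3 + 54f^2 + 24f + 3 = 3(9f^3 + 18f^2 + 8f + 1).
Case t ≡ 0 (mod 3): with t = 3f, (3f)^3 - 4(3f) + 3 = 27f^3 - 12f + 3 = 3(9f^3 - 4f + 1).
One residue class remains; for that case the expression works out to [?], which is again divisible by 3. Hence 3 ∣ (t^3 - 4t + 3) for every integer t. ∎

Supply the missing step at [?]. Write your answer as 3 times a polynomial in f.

Only t ≡ 1 (mod 3) is unaccounted for. Put t = 3f+1:
(3f+1)^3 - 4(3f+1) + 3 expands to 27f^3 + 27f^2 - 3f,
and factoring out 3 leaves 3(9f^3 + 9f^2 - f).

3(9f^3 + 9f^2 - f)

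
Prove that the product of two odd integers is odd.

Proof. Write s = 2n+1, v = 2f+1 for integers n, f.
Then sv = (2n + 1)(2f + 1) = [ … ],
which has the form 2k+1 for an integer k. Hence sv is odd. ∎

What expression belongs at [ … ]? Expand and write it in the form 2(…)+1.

Expanding: (2n + 1)(2f + 1) = 4fn + 2f + 2n + 1.
Every term except the constant is even, so this is 2(2fn + f + n) + 1,
and 2fn + f + n ∈ ℤ gives the required form.

2(2fn + f + n) + 1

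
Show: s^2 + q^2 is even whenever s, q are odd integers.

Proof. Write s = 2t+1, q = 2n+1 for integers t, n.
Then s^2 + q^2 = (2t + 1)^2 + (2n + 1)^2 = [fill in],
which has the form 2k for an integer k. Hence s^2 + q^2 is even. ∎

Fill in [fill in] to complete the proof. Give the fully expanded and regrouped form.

(2t + 1)^2 + (2n + 1)^2 = 4n^2 + 4n + 4t^2 + 4t + 2
= 2(2n^2 + 2n + 2t^2 + 2t + 1).
Since 2n^2 + 2n + 2t^2 + 2t + 1 is an integer, the sum of squares is of the form 2k for an integer k.

2(2n^2 + 2n + 2t^2 + 2t + 1)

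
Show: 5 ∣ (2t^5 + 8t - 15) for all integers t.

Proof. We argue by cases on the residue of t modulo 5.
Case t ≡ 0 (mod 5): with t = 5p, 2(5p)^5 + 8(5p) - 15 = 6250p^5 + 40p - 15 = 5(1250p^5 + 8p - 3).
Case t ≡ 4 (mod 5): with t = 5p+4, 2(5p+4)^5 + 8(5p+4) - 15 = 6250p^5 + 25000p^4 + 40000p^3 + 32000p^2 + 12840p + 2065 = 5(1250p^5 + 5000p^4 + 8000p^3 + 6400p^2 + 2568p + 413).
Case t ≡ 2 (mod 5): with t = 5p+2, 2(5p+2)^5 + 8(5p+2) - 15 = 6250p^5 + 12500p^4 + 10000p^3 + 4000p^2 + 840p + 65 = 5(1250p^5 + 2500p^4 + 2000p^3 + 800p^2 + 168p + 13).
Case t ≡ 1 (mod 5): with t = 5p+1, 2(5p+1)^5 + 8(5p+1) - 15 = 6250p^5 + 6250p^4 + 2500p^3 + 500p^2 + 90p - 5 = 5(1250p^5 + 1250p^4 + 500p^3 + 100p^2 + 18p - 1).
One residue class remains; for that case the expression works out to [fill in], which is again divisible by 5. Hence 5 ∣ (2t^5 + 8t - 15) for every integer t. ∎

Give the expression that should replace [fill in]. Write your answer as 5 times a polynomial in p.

Only t ≡ 3 (mod 5) is unaccounted for. Put t = 5p+3:
2(5p+3)^5 + 8(5p+3) - 15 expands to 6250p^5 + 18750p^4 + 22500p^3 + 13500p^2 + 4090p + 495,
and factoring out 5 leaves 5(1250p^5 + 3750p^4 + 4500p^3 + 2700p^2 + 818p + 99).

5(1250p^5 + 3750p^4 + 4500p^3 + 2700p^2 + 818p + 99)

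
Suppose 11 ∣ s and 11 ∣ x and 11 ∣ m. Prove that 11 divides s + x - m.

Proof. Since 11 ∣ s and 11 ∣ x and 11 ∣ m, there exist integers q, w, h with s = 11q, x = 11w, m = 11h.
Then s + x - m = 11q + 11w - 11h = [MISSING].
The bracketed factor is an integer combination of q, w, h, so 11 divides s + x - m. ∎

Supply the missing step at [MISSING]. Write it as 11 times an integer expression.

11(-h + q + w)

Each term has a factor of 11: 11q + 11w - 11h = 11·(-h + q + w).
Since -h + q + w is an integer, 11 ∣ (s + x - m).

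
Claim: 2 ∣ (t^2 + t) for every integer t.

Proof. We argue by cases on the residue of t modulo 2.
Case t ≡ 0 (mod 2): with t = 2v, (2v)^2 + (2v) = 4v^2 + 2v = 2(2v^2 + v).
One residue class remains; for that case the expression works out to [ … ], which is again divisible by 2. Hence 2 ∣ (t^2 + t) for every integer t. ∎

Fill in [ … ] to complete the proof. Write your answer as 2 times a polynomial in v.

2(2v^2 + 3v + 1)

The residues treated are {0}, so the missing case is t ≡ 1 (mod 2); write t = 2v+1.
Then (2v+1)^2 + (2v+1) = 4v^2 + 6v + 2 = 2(2v^2 + 3v + 1).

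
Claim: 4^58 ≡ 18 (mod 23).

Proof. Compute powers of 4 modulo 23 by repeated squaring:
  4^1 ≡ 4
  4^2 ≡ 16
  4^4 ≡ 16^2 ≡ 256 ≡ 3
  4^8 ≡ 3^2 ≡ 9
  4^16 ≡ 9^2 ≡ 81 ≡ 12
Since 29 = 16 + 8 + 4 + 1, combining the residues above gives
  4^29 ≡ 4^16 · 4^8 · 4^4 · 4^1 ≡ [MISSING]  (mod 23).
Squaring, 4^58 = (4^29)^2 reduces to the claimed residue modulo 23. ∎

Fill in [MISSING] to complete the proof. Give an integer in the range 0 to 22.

8

Multiply the listed residues: 12 · 9 · 3 · 4 = 108 → 324 → 1296.
Reducing modulo 23: 1296 = 56·23 + 8, so 4^29 ≡ 8.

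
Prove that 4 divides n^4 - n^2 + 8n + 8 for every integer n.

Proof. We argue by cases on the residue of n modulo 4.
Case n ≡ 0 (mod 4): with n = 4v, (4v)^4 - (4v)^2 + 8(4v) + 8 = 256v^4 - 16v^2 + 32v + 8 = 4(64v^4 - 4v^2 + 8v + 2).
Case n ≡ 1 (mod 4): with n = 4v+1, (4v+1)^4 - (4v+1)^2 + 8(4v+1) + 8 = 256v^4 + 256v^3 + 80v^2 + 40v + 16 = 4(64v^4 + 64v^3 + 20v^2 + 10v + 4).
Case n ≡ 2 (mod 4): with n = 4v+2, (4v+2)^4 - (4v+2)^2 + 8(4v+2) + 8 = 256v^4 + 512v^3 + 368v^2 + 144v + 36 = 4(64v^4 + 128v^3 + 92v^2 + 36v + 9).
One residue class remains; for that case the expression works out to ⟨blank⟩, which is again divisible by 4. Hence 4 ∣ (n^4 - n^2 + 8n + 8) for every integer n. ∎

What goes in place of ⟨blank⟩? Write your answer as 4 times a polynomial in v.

4(64v^4 + 192v^3 + 212v^2 + 110v + 26)

Only n ≡ 3 (mod 4) is unaccounted for. Put n = 4v+3:
(4v+3)^4 - (4v+3)^2 + 8(4v+3) + 8 expands to 256v^4 + 768v^3 + 848v^2 + 440v + 104,
and factoring out 4 leaves 4(64v^4 + 192v^3 + 212v^2 + 110v + 26).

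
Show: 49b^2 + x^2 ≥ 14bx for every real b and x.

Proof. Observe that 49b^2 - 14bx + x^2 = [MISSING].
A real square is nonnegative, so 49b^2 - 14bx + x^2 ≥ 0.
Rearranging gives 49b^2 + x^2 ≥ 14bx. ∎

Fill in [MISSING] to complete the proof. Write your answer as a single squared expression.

The leading and trailing coefficients are 7^2 and 1^2, and 14 = 2·7·1, so the trinomial is (7b - x)^2.
Hence 49b^2 - 14bx + x^2 ≥ 0.

(7b - x)^2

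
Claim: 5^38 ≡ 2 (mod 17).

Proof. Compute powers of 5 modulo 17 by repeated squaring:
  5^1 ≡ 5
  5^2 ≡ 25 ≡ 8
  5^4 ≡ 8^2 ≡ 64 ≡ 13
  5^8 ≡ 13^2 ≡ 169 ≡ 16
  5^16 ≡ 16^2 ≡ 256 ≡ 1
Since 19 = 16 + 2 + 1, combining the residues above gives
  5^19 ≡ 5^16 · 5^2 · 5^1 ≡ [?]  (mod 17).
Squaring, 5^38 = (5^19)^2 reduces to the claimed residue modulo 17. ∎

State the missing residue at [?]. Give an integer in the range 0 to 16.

Multiply the listed residues: 1 · 8 · 5 = 8 → 40.
Reducing modulo 17: 40 = 2·17 + 6, so 5^19 ≡ 6.

6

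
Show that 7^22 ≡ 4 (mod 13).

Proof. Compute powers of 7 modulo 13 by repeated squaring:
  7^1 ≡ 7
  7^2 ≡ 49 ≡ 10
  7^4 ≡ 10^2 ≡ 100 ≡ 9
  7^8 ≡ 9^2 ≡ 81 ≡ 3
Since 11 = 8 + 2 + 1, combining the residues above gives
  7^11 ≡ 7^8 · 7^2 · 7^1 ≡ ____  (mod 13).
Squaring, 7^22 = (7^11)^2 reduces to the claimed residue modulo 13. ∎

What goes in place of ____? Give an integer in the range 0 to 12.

2

Multiply the listed residues: 3 · 10 · 7 = 30 → 210.
Reducing modulo 13: 210 = 16·13 + 2, so 7^11 ≡ 2.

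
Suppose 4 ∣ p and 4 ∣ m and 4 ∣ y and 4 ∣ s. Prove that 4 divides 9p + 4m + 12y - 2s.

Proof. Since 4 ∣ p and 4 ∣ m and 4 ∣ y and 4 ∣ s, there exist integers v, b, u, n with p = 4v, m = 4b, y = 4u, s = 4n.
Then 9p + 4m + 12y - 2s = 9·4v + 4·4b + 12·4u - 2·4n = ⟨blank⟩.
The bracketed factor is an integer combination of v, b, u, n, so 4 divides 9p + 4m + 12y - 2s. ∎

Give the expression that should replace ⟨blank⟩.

4(4b - 2n + 12u + 9v)

Each term has a factor of 4: 9·4v + 4·4b + 12·4u - 2·4n = 4·(4b - 2n + 12u + 9v).
Since 4b - 2n + 12u + 9v is an integer, 4 ∣ (9p + 4m + 12y - 2s).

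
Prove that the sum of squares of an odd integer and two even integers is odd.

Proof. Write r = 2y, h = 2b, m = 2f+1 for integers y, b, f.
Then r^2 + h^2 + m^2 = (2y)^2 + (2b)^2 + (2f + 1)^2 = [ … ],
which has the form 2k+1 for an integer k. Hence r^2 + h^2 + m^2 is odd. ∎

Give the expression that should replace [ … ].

2(2b^2 + 2f^2 + 2f + 2y^2) + 1

(2y)^2 + (2b)^2 + (2f + 1)^2 = 4b^2 + 4f^2 + 4f + 4y^2 + 1
= 2(2b^2 + 2f^2 + 2f + 2y^2) + 1.
Since 2b^2 + 2f^2 + 2f + 2y^2 is an integer, the sum of squares is of the form 2k+1 for an integer k.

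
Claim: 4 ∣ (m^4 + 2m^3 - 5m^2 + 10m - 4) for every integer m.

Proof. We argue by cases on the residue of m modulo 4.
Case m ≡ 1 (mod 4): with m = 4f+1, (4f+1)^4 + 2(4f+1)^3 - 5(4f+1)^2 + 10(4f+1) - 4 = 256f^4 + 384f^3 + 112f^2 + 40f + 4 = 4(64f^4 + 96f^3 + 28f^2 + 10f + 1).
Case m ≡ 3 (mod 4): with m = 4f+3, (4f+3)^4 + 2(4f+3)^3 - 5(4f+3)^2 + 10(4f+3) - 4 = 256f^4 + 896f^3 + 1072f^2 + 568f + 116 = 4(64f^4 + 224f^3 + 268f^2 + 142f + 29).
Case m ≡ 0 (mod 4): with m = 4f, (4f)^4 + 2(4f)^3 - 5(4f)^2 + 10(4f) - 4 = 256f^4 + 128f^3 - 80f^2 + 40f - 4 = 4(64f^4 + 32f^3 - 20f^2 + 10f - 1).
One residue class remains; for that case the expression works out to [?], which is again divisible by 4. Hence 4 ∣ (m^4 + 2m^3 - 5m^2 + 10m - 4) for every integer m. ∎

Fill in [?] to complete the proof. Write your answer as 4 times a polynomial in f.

4(64f^4 + 160f^3 + 124f^2 + 46f + 7)

Only m ≡ 2 (mod 4) is unaccounted for. Put m = 4f+2:
(4f+2)^4 + 2(4f+2)^3 - 5(4f+2)^2 + 10(4f+2) - 4 expands to 256f^4 + 640f^3 + 496f^2 + 184f + 28,
and factoring out 4 leaves 4(64f^4 + 160f^3 + 124f^2 + 46f + 7).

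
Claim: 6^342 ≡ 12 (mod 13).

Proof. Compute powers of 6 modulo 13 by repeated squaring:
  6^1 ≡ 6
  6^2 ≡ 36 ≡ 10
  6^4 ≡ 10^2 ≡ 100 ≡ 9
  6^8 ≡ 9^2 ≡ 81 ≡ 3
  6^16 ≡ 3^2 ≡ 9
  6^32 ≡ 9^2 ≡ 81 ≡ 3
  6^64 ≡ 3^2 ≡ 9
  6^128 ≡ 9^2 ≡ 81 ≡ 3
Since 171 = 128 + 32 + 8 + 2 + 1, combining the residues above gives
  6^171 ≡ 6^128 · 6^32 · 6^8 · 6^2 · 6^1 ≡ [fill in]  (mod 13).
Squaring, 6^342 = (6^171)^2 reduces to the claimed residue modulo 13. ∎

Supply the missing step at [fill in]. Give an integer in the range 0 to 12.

8

6^128 · 6^32 · 6^8 · 6^2 · 6^1 ≡ 3 · 3 · 3 · 10 · 6 = 1620.
1620 mod 13 = 8, so 6^171 ≡ 8 (mod 13).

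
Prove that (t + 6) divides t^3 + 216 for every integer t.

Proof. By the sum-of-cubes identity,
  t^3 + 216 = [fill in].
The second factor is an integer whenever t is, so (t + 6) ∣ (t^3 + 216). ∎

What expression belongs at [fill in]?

(t + 6)(t^2 - 6t + 36)

a^3 + b^3 = (a + b)(a^2 - ab + b^2). With a = t, b = 6:
t^3 + 216 = (t + 6)(t^2 - 6t + 36).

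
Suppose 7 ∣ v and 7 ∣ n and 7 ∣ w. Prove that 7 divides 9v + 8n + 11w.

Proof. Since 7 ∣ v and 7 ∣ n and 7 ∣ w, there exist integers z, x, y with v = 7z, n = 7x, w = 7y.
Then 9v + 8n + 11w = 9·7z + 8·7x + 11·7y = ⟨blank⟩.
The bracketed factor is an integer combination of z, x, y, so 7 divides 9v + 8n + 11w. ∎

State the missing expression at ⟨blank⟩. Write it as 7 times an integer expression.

7(8x + 11y + 9z)

Pull the common 7 out of every term: 9·7z + 8·7x + 11·7y = 7(8x + 11y + 9z).
8x + 11y + 9z is an integer, which exhibits the divisibility.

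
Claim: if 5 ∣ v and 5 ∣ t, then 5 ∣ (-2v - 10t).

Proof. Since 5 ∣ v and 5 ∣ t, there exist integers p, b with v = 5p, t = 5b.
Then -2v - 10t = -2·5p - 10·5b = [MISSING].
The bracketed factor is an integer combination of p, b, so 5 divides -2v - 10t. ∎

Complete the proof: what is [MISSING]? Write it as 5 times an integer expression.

Pull the common 5 out of every term: -2·5p - 10·5b = 5(-10b - 2p).
-10b - 2p is an integer, which exhibits the divisibility.

5(-10b - 2p)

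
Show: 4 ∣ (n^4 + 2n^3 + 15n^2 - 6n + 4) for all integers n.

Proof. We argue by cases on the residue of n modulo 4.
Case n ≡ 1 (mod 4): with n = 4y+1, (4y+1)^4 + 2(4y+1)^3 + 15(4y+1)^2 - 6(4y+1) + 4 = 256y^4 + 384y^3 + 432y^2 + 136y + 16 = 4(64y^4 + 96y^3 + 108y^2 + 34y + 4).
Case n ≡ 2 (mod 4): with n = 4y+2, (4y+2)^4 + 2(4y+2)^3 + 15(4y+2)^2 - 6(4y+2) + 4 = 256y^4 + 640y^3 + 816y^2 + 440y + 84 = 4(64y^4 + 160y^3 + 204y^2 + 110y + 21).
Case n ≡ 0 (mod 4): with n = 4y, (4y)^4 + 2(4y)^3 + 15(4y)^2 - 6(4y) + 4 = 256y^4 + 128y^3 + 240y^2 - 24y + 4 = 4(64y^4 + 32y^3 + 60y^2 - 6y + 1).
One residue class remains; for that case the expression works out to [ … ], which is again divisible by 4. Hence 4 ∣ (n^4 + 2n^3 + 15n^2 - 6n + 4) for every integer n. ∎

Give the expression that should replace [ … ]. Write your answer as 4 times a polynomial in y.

4(64y^4 + 224y^3 + 348y^2 + 246y + 64)

The residues treated are {1, 2, 0}, so the missing case is n ≡ 3 (mod 4); write n = 4y+3.
Then (4y+3)^4 + 2(4y+3)^3 + 15(4y+3)^2 - 6(4y+3) + 4 = 256y^4 + 896y^3 + 1392y^2 + 984y + 256 = 4(64y^4 + 224y^3 + 348y^2 + 246y + 64).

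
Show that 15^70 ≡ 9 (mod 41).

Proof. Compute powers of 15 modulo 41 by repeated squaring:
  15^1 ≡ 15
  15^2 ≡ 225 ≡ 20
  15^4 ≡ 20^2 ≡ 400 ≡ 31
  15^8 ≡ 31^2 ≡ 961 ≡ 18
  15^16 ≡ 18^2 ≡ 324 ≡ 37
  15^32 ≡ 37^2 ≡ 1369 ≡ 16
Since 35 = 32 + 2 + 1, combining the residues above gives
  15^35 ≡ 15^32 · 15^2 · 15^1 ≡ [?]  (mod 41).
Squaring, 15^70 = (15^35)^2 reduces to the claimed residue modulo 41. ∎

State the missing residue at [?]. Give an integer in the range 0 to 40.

3

15^32 · 15^2 · 15^1 ≡ 16 · 20 · 15 = 4800.
4800 mod 41 = 3, so 15^35 ≡ 3 (mod 41).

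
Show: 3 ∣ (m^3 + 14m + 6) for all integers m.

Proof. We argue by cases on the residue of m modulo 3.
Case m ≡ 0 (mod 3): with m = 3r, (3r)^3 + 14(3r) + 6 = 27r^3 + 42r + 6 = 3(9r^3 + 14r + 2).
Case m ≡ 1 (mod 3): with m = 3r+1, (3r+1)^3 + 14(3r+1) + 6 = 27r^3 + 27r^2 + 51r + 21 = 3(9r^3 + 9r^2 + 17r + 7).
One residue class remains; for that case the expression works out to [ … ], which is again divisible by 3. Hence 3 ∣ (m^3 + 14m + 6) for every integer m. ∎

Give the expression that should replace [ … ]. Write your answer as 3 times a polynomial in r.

3(9r^3 + 18r^2 + 26r + 14)

The residues treated are {0, 1}, so the missing case is m ≡ 2 (mod 3); write m = 3r+2.
Then (3r+2)^3 + 14(3r+2) + 6 = 27r^3 + 54r^2 + 78r + 42 = 3(9r^3 + 18r^2 + 26r + 14).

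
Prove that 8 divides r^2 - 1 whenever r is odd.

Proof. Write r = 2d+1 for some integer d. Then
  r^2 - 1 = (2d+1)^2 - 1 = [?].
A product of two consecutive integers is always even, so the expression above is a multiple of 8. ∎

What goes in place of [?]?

4d(d + 1)

(2d+1)^2 - 1 = 4d^2 + 4d + 1 - 1 = 4d^2 + 4d = 4d(d+1).
Since d and d+1 are consecutive, d(d+1) is even, and 4·(even) is a multiple of 8.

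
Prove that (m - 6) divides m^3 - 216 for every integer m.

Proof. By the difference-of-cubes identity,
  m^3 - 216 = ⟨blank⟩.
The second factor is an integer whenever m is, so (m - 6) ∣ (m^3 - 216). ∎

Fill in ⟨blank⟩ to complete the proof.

(m - 6)(m^2 + 6m + 36)

Polynomial division of m^3 - 216 by m - 6 leaves remainder 0 and quotient m^2 + 6m + 36.
Hence m^3 - 216 = (m - 6)(m^2 + 6m + 36).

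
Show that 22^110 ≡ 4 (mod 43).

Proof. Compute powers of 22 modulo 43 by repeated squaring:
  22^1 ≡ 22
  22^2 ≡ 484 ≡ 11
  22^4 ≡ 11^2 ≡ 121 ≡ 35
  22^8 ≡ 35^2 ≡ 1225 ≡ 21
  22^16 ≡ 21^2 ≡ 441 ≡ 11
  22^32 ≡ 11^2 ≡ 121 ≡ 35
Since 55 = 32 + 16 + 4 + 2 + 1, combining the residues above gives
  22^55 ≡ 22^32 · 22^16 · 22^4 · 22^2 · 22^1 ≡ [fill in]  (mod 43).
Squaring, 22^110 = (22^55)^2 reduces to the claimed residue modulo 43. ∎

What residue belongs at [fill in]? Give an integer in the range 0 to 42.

22^32 · 22^16 · 22^4 · 22^2 · 22^1 ≡ 35 · 11 · 35 · 11 · 22 = 3260950.
3260950 mod 43 = 2, so 22^55 ≡ 2 (mod 43).

2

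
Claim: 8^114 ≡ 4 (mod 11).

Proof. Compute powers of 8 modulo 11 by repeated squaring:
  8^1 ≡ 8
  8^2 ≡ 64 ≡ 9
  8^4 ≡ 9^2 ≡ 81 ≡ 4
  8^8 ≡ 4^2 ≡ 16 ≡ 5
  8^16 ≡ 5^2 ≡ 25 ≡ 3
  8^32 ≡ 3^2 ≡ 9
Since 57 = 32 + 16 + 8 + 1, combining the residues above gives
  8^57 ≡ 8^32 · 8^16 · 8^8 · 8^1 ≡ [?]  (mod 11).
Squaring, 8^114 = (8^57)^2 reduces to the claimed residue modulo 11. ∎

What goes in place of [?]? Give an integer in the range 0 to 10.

2

Multiply the listed residues: 9 · 3 · 5 · 8 = 27 → 135 → 1080.
Reducing modulo 11: 1080 = 98·11 + 2, so 8^57 ≡ 2.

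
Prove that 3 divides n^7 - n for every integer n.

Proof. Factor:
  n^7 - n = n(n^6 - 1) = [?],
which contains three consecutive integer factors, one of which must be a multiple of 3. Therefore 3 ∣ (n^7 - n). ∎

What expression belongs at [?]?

(n - 1)n(n + 1)(n^4 + n^2 + 1)

n^6 - 1 = (n^2 - 1)(n^4 + n^2 + 1), and n^2 - 1 = (n-1)(n+1).
So n(n^6 - 1) = (n - 1)n(n + 1)(n^4 + n^2 + 1).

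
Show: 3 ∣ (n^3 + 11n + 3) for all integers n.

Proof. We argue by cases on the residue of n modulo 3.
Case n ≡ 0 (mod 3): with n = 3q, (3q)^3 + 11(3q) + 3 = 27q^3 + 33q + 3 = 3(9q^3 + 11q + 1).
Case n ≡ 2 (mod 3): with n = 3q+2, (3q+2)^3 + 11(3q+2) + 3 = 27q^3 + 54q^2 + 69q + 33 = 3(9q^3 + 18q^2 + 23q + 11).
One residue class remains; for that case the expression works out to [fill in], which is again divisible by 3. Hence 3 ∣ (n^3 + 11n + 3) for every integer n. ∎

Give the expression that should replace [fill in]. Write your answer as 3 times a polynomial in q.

3(9q^3 + 9q^2 + 14q + 5)

Only n ≡ 1 (mod 3) is unaccounted for. Put n = 3q+1:
(3q+1)^3 + 11(3q+1) + 3 expands to 27q^3 + 27q^2 + 42q + 15,
and factoring out 3 leaves 3(9q^3 + 9q^2 + 14q + 5).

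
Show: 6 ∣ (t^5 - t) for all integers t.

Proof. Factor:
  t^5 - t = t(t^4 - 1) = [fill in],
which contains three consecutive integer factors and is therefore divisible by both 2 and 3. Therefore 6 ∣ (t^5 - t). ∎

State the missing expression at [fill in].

t^4 - 1 = (t^2 - 1)(t^2 + 1), and t^2 - 1 = (t-1)(t+1).
So t(t^4 - 1) = (t - 1)t(t + 1)(t^2 + 1).

(t - 1)t(t + 1)(t^2 + 1)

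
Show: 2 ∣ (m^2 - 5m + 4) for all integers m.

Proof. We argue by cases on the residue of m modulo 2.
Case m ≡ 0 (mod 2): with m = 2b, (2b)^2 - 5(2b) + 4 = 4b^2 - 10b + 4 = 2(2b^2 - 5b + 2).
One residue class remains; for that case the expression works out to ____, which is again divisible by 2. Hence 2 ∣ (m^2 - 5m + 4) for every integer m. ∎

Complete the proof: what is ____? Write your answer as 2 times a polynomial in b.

2(2b^2 - 3b)

Only m ≡ 1 (mod 2) is unaccounted for. Put m = 2b+1:
(2b+1)^2 - 5(2b+1) + 4 expands to 4b^2 - 6b,
and factoring out 2 leaves 2(2b^2 - 3b).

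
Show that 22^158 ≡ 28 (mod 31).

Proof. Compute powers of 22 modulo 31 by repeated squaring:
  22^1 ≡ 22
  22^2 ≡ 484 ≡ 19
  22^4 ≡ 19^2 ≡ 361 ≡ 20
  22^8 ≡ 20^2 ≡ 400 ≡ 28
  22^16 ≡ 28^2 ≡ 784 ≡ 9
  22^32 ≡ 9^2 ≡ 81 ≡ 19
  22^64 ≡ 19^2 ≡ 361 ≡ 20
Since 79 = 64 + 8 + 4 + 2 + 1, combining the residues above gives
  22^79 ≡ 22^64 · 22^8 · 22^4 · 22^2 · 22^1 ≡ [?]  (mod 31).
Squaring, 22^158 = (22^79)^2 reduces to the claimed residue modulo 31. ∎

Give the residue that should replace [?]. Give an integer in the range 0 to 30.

Multiply the listed residues: 20 · 28 · 20 · 19 · 22 = 560 → 11200 → 212800 → 4681600.
Reducing modulo 31: 4681600 = 151019·31 + 11, so 22^79 ≡ 11.

11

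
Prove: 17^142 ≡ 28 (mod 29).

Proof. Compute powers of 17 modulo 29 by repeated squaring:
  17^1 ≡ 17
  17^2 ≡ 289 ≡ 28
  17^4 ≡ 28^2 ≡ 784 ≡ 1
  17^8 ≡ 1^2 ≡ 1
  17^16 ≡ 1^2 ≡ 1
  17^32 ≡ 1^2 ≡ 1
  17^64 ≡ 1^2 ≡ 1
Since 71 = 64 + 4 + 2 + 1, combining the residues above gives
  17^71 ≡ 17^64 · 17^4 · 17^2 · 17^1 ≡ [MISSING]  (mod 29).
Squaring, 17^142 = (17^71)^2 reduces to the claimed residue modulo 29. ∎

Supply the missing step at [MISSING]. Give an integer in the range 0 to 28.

Multiply the listed residues: 1 · 1 · 28 · 17 = 1 → 28 → 476.
Reducing modulo 29: 476 = 16·29 + 12, so 17^71 ≡ 12.

12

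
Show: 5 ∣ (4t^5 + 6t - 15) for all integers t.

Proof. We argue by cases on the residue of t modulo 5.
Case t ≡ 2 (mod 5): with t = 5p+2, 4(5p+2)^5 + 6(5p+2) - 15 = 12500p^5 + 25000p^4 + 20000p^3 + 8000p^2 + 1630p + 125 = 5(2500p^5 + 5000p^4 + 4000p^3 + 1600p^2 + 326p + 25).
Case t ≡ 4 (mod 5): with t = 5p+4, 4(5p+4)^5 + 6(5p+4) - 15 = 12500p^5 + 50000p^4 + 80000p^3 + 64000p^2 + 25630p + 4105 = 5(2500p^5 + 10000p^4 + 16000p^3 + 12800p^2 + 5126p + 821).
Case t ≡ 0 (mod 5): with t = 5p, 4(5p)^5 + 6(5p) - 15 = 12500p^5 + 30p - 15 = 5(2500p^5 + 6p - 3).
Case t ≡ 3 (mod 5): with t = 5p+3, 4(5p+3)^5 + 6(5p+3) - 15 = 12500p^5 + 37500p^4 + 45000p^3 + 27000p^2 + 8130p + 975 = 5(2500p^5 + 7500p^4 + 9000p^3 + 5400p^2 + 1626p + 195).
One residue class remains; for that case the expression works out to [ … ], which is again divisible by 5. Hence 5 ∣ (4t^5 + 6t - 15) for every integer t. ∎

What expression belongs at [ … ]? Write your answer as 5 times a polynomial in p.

The residues treated are {2, 4, 0, 3}, so the missing case is t ≡ 1 (mod 5); write t = 5p+1.
Then 4(5p+1)^5 + 6(5p+1) - 15 = 12500p^5 + 12500p^4 + 5000p^3 + 1000p^2 + 130p - 5 = 5(2500p^5 + 2500p^4 + 1000p^3 + 200p^2 + 26p - 1).

5(2500p^5 + 2500p^4 + 1000p^3 + 200p^2 + 26p - 1)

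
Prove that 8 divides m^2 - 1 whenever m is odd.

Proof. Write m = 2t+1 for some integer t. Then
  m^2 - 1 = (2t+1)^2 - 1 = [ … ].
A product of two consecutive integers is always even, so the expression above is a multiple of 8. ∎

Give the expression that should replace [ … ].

(2t+1)^2 - 1 = 4t^2 + 4t + 1 - 1 = 4t^2 + 4t = 4t(t+1).
Since t and t+1 are consecutive, t(t+1) is even, and 4·(even) is a multiple of 8.

4t(t + 1)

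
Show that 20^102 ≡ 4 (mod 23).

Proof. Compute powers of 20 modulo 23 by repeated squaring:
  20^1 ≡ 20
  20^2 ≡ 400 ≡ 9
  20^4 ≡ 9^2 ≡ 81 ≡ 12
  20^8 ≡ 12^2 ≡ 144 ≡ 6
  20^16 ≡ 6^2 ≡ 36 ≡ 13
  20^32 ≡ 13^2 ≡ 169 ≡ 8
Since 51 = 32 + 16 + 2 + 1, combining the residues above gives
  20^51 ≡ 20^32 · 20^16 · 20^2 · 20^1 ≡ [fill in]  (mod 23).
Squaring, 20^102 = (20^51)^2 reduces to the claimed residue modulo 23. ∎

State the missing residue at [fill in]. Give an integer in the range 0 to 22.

Multiply the listed residues: 8 · 13 · 9 · 20 = 104 → 936 → 18720.
Reducing modulo 23: 18720 = 813·23 + 21, so 20^51 ≡ 21.

21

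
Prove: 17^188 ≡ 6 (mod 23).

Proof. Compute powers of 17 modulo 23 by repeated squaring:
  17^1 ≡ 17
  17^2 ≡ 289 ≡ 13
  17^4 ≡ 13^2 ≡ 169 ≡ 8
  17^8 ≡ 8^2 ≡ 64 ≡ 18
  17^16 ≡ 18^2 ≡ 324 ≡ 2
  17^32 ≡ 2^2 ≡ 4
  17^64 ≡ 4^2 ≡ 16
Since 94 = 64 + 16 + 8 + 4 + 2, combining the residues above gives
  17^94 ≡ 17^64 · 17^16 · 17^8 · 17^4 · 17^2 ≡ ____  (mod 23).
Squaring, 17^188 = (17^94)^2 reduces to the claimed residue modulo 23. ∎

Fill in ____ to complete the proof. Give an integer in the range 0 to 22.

12

17^64 · 17^16 · 17^8 · 17^4 · 17^2 ≡ 16 · 2 · 18 · 8 · 13 = 59904.
59904 mod 23 = 12, so 17^94 ≡ 12 (mod 23).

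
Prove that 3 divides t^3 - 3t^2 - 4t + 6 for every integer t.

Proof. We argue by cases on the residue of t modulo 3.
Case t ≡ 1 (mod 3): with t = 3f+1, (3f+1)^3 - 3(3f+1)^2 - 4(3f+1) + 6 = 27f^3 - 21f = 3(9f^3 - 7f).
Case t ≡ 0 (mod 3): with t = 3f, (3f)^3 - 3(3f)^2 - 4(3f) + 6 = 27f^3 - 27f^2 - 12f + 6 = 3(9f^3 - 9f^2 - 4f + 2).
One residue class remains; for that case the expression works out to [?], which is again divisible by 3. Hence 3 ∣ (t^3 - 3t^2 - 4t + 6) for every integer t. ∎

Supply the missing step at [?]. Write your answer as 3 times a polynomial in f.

3(9f^3 + 9f^2 - 4f - 2)

Only t ≡ 2 (mod 3) is unaccounted for. Put t = 3f+2:
(3f+2)^3 - 3(3f+2)^2 - 4(3f+2) + 6 expands to 27f^3 + 27f^2 - 12f - 6,
and factoring out 3 leaves 3(9f^3 + 9f^2 - 4f - 2).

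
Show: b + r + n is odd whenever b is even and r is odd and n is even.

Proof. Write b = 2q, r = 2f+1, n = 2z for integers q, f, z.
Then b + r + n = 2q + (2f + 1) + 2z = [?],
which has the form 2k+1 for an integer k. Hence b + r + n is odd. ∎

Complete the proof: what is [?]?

2(f + q + z) + 1

2q + (2f + 1) + 2z = 2f + 2q + 2z + 1
= 2(f + q + z) + 1.
Since f + q + z is an integer, the sum is of the form 2k+1 for an integer k.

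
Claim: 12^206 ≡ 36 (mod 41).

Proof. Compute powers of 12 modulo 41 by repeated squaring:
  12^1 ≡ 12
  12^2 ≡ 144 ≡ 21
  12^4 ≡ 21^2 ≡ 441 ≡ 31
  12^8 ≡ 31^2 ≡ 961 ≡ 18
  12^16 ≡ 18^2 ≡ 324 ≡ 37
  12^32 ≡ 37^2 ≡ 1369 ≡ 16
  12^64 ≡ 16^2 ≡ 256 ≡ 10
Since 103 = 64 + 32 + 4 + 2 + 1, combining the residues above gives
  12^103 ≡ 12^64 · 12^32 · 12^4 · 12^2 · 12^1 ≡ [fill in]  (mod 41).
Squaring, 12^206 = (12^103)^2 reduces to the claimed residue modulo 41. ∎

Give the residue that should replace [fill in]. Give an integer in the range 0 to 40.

Multiply the listed residues: 10 · 16 · 31 · 21 · 12 = 160 → 4960 → 104160 → 1249920.
Reducing modulo 41: 1249920 = 30485·41 + 35, so 12^103 ≡ 35.

35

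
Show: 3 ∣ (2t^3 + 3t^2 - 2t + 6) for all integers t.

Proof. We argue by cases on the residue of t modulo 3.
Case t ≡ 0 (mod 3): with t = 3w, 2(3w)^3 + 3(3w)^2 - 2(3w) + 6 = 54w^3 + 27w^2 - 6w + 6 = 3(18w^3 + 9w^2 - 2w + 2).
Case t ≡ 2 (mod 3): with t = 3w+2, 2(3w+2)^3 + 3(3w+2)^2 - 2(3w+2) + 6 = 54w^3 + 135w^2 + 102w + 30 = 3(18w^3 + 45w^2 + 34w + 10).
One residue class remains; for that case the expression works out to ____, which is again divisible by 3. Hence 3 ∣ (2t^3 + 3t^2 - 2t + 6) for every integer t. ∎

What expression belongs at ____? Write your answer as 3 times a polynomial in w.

Only t ≡ 1 (mod 3) is unaccounted for. Put t = 3w+1:
2(3w+1)^3 + 3(3w+1)^2 - 2(3w+1) + 6 expands to 54w^3 + 81w^2 + 30w + 9,
and factoring out 3 leaves 3(18w^3 + 27w^2 + 10w + 3).

3(18w^3 + 27w^2 + 10w + 3)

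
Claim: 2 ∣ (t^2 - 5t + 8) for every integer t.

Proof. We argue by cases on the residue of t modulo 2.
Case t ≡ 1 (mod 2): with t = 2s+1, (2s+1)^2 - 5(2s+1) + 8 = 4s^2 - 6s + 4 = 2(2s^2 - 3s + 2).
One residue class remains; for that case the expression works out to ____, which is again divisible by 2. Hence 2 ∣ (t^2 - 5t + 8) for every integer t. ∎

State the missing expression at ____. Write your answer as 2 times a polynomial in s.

2(2s^2 - 5s + 4)

Only t ≡ 0 (mod 2) is unaccounted for. Put t = 2s:
(2s)^2 - 5(2s) + 8 expands to 4s^2 - 10s + 8,
and factoring out 2 leaves 2(2s^2 - 5s + 4).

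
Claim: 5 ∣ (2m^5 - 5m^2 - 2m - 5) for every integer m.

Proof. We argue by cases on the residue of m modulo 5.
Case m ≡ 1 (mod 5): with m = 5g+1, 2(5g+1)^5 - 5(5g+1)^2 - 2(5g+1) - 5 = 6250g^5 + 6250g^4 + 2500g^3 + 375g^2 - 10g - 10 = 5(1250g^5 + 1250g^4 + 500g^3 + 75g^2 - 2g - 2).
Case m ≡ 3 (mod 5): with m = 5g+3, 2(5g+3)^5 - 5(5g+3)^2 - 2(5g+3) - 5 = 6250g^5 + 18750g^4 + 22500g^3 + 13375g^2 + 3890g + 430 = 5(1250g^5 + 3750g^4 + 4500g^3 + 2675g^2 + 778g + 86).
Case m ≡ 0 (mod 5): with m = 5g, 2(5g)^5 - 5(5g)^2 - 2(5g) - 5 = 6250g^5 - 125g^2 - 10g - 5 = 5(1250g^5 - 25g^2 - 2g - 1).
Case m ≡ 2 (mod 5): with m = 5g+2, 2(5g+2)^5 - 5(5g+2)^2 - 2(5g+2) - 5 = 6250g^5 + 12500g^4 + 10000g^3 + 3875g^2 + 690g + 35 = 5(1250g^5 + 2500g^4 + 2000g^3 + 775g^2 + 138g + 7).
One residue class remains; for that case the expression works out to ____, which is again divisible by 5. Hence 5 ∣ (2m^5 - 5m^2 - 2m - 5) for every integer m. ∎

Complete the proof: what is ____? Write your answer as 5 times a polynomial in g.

The residues treated are {1, 3, 0, 2}, so the missing case is m ≡ 4 (mod 5); write m = 5g+4.
Then 2(5g+4)^5 - 5(5g+4)^2 - 2(5g+4) - 5 = 6250g^5 + 25000g^4 + 40000g^3 + 31875g^2 + 12590g + 1955 = 5(1250g^5 + 5000g^4 + 8000g^3 + 6375g^2 + 2518g + 391).

5(1250g^5 + 5000g^4 + 8000g^3 + 6375g^2 + 2518g + 391)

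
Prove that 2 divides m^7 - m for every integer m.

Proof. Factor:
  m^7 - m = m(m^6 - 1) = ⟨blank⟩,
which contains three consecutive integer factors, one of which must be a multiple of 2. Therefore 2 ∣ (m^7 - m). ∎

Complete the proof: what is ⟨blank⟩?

m^6 - 1 = (m^2 - 1)(m^4 + m^2 + 1), and m^2 - 1 = (m-1)(m+1).
So m(m^6 - 1) = (m - 1)m(m + 1)(m^4 + m^2 + 1).

(m - 1)m(m + 1)(m^4 + m^2 + 1)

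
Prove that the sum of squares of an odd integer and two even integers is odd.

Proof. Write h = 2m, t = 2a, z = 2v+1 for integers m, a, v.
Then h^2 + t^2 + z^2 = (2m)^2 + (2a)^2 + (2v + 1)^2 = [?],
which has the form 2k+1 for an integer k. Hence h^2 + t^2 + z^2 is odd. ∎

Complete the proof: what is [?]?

2(2a^2 + 2m^2 + 2v^2 + 2v) + 1

(2m)^2 + (2a)^2 + (2v + 1)^2 = 4a^2 + 4m^2 + 4v^2 + 4v + 1
= 2(2a^2 + 2m^2 + 2v^2 + 2v) + 1.
Since 2a^2 + 2m^2 + 2v^2 + 2v is an integer, the sum of squares is of the form 2k+1 for an integer k.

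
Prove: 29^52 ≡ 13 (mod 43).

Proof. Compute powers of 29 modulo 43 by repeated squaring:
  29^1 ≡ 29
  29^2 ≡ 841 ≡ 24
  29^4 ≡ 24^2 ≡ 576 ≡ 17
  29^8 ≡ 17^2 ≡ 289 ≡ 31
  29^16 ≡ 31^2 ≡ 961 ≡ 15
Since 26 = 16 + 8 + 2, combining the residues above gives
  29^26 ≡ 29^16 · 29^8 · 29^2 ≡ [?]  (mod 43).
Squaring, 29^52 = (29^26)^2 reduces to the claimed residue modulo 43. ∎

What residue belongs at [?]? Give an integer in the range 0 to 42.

Multiply the listed residues: 15 · 31 · 24 = 465 → 11160.
Reducing modulo 43: 11160 = 259·43 + 23, so 29^26 ≡ 23.

23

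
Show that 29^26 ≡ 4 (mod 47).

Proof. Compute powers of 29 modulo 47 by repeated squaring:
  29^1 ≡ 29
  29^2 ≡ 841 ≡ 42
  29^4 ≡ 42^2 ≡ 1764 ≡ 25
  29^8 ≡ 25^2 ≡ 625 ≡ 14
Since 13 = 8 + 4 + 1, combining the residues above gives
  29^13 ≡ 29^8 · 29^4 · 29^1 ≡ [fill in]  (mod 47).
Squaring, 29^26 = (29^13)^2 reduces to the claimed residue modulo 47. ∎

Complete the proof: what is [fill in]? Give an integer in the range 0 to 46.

45

Multiply the listed residues: 14 · 25 · 29 = 350 → 10150.
Reducing modulo 47: 10150 = 215·47 + 45, so 29^13 ≡ 45.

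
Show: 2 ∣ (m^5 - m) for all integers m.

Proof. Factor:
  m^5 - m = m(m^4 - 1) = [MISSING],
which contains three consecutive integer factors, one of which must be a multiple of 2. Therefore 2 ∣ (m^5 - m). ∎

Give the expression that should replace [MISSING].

m^4 - 1 = (m^2 - 1)(m^2 + 1), and m^2 - 1 = (m-1)(m+1).
So m(m^4 - 1) = (m - 1)m(m + 1)(m^2 + 1).

(m - 1)m(m + 1)(m^2 + 1)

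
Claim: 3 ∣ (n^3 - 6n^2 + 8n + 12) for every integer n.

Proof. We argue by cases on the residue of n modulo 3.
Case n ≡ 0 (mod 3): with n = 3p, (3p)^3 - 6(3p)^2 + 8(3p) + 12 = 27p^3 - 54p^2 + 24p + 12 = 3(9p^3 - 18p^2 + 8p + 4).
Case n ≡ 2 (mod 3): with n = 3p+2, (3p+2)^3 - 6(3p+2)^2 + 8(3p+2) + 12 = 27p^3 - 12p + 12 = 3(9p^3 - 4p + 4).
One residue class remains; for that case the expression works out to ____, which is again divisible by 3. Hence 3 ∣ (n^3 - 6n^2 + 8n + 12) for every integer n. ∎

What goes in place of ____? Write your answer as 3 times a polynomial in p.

The residues treated are {0, 2}, so the missing case is n ≡ 1 (mod 3); write n = 3p+1.
Then (3p+1)^3 - 6(3p+1)^2 + 8(3p+1) + 12 = 27p^3 - 27p^2 - 3p + 15 = 3(9p^3 - 9p^2 - p + 5).

3(9p^3 - 9p^2 - p + 5)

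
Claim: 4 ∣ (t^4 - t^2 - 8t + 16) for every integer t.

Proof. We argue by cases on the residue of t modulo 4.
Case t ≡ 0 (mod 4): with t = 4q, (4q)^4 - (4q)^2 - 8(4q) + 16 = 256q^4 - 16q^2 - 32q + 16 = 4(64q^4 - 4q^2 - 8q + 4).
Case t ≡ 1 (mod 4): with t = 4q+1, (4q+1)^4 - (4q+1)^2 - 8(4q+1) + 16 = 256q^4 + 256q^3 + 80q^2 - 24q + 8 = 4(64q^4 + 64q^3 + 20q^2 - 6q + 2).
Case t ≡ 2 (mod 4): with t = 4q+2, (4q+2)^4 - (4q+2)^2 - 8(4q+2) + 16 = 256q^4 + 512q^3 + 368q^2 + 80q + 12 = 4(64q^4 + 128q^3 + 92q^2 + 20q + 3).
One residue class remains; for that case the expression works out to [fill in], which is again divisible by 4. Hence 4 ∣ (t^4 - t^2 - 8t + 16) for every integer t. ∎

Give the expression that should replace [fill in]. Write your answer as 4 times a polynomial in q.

Only t ≡ 3 (mod 4) is unaccounted for. Put t = 4q+3:
(4q+3)^4 - (4q+3)^2 - 8(4q+3) + 16 expands to 256q^4 + 768q^3 + 848q^2 + 376q + 64,
and factoring out 4 leaves 4(64q^4 + 192q^3 + 212q^2 + 94q + 16).

4(64q^4 + 192q^3 + 212q^2 + 94q + 16)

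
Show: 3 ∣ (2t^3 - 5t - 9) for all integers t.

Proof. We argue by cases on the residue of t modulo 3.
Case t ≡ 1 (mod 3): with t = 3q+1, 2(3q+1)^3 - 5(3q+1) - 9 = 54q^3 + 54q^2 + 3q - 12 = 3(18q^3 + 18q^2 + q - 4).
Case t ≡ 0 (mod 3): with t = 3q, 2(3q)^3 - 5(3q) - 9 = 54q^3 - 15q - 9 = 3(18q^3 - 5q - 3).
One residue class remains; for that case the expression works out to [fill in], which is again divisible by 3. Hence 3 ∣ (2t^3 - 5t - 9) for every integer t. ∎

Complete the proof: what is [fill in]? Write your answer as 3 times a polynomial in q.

3(18q^3 + 36q^2 + 19q - 1)

The residues treated are {1, 0}, so the missing case is t ≡ 2 (mod 3); write t = 3q+2.
Then 2(3q+2)^3 - 5(3q+2) - 9 = 54q^3 + 108q^2 + 57q - 3 = 3(18q^3 + 36q^2 + 19q - 1).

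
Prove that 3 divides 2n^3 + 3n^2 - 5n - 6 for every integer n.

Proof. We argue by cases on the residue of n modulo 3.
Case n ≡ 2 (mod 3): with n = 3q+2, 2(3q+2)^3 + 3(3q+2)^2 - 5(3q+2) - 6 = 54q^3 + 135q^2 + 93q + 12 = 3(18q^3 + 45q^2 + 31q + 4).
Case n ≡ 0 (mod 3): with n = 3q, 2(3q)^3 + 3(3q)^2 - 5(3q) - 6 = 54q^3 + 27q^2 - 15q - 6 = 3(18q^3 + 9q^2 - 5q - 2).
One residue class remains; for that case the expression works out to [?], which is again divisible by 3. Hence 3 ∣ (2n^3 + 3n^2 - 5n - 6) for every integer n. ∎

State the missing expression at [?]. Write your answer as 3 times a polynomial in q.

The residues treated are {2, 0}, so the missing case is n ≡ 1 (mod 3); write n = 3q+1.
Then 2(3q+1)^3 + 3(3q+1)^2 - 5(3q+1) - 6 = 54q^3 + 81q^2 + 21q - 6 = 3(18q^3 + 27q^2 + 7q - 2).

3(18q^3 + 27q^2 + 7q - 2)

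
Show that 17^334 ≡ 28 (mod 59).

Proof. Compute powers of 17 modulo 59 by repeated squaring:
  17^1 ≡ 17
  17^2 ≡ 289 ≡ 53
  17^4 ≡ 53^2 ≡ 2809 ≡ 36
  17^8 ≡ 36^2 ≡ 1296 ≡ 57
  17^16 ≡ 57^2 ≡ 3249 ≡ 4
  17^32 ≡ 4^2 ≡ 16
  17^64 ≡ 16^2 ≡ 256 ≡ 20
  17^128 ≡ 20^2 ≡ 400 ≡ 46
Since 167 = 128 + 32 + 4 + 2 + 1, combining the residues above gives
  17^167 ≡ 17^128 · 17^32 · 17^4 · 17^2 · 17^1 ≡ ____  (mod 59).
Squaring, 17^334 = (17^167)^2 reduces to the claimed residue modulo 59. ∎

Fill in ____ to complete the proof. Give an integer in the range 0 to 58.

21

Multiply the listed residues: 46 · 16 · 36 · 53 · 17 = 736 → 26496 → 1404288 → 23872896.
Reducing modulo 59: 23872896 = 404625·59 + 21, so 17^167 ≡ 21.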